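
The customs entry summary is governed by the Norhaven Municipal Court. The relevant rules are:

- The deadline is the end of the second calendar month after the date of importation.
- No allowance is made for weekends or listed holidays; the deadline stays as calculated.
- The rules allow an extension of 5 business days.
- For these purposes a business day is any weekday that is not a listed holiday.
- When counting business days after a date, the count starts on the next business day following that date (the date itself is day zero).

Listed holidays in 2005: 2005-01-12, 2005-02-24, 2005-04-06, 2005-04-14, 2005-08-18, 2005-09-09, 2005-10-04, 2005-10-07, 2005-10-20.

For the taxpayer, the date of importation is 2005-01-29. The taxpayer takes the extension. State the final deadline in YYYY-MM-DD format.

2005-04-08

2 months after 2005-01-29 is March 2005; that month ends on 2005-03-31.
No adjustment is made for weekends or holidays, so 2005-03-31 stands.
Applying the 5-business-day extension: 5 business days after 2005-03-31 is 2005-04-08.
2005-04-08 falls on a Friday. The rules make no weekend/holiday allowance, so it remains 2005-04-08.
Final deadline: 2005-04-08.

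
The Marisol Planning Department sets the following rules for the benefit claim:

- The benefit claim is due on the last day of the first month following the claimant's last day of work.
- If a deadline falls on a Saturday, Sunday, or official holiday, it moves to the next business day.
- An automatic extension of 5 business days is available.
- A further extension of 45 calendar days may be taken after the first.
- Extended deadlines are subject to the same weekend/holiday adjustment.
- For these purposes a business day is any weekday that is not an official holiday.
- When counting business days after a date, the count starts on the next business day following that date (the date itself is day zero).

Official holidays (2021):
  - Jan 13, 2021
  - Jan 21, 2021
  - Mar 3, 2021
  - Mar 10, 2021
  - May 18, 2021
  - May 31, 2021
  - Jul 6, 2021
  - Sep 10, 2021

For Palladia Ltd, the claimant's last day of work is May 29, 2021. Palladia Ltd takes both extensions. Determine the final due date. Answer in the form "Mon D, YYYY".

Aug 23, 2021

The first month after May 29, 2021 is June 2021, whose last day is Jun 30, 2021.
Jun 30, 2021 (Wednesday) is already a business day.
The 5-business-day extension runs from Jun 30, 2021 to Jul 8, 2021.
Since Jul 8, 2021 is a Thursday and not a holiday, the date is unchanged.
Add the 45 calendar-day extension to Jul 8, 2021: Aug 22, 2021.
Aug 22, 2021 is a Sunday, so it moves to the next business day, Aug 23, 2021 (Monday).
The final due date is Aug 23, 2021.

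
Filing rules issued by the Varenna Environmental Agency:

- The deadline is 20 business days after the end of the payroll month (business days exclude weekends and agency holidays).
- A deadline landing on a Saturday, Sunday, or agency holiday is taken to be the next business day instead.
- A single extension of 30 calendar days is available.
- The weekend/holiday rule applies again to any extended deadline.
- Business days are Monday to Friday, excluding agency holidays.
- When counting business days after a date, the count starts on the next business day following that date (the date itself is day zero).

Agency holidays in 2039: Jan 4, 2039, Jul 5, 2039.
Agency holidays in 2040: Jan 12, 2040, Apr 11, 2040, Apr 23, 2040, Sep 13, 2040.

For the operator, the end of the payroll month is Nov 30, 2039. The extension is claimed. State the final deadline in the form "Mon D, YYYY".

Jan 27, 2040

Starting the day after Nov 30, 2039 and counting 20 business days lands on Dec 28, 2039.
Dec 28, 2039 falls on a Wednesday, which is a business day, so no adjustment is needed.
The 30-calendar-day extension moves the deadline from Dec 28, 2039 to Jan 27, 2040.
Jan 27, 2040 (Friday) is already a business day.
Deadline: Jan 27, 2040.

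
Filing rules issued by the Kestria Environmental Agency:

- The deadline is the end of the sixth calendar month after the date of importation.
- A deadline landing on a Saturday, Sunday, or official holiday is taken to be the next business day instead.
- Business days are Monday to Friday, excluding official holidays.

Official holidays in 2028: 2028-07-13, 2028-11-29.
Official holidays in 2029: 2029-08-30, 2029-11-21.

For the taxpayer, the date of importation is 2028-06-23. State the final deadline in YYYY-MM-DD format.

The sixth month after 2028-06-23 is December 2028, whose last day is 2028-12-31.
Because 2028-12-31 is a Sunday, the deadline becomes 2029-01-01 (Monday).
Deadline: 2029-01-01.

2029-01-01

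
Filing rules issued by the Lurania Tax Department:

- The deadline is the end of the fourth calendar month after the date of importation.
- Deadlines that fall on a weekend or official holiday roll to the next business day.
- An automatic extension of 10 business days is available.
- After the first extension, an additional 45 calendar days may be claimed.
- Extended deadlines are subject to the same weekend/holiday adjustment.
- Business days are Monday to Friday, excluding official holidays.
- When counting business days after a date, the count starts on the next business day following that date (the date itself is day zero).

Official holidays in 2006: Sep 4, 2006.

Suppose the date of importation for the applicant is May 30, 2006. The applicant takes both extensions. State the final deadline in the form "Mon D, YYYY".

The fourth month after May 30, 2006 is September 2006, whose last day is Sep 30, 2006.
Sep 30, 2006 is a Saturday, so it moves to the next business day, Oct 2, 2006 (Monday).
Counting 10 further business days from Oct 2, 2006 reaches Oct 16, 2006.
Oct 16, 2006 falls on a Monday, which is a business day, so no adjustment is needed.
The 45-calendar-day extension moves the deadline from Oct 16, 2006 to Nov 30, 2006.
Nov 30, 2006 (Thursday) is already a business day.
Deadline: Nov 30, 2006.

Nov 30, 2006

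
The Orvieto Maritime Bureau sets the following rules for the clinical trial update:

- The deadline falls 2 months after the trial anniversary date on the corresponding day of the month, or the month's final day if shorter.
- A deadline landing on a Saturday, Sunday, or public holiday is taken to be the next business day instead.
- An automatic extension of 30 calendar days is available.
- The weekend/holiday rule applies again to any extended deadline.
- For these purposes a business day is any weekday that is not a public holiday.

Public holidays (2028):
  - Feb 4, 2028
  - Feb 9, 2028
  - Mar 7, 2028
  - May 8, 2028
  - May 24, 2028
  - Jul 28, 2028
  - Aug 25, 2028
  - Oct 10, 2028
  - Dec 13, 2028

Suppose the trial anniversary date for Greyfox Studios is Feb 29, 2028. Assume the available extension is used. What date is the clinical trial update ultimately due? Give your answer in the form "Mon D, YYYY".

May 31, 2028

2 months from Feb 29, 2028 is Apr 29, 2028.
Apr 29, 2028 is a Saturday, so it moves to the next business day, May 1, 2028 (Monday).
The 30-calendar-day extension moves the deadline from May 1, 2028 to May 31, 2028.
May 31, 2028 is a Wednesday and not a listed holiday, so it stands.
So the filing is due May 31, 2028.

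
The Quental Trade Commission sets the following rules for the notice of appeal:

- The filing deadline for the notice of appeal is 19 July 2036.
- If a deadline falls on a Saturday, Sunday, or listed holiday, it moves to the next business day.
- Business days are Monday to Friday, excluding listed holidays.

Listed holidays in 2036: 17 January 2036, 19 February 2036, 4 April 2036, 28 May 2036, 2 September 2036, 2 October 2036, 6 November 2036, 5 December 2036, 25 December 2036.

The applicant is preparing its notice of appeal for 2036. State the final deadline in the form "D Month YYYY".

21 July 2036

The statutory due date is 19 July 2036.
Because 19 July 2036 is a Saturday, the deadline becomes 21 July 2036 (Monday).
The final due date is 21 July 2036.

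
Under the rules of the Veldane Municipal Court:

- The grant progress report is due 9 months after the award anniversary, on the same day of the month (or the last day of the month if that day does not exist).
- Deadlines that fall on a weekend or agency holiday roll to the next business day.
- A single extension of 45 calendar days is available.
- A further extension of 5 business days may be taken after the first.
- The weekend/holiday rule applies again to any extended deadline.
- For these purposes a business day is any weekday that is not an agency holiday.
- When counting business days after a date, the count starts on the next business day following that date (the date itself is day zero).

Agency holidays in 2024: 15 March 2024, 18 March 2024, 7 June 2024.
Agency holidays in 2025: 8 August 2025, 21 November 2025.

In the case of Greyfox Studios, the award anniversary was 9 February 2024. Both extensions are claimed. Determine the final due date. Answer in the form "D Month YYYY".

2 January 2025

9 months after 9 February 2024, on the same day of the month, is 9 November 2024.
9 November 2024 falls on a Saturday. Rolling to the next business day gives 11 November 2024, a Monday.
Applying the 45-calendar-day extension: 11 November 2024 + 45 days = 26 December 2024.
26 December 2024 falls on a Thursday, which is a business day, so no adjustment is needed.
Applying the 5-business-day extension: 5 business days after 26 December 2024 is 2 January 2025.
2 January 2025 falls on a Thursday, which is a business day, so no adjustment is needed.
Final deadline: 2 January 2025.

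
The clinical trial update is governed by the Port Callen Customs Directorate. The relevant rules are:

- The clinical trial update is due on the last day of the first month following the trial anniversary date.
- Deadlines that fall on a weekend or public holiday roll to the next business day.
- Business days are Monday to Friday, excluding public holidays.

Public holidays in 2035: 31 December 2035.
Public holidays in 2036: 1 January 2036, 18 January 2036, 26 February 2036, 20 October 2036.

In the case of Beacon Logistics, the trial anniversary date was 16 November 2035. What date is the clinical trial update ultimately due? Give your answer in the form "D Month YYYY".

2 January 2036

1 month after 16 November 2035 is December 2035; that month ends on 31 December 2035.
Because 31 December 2035 is a listed holiday, the deadline becomes 2 January 2036 (Wednesday).
The final due date is 2 January 2036.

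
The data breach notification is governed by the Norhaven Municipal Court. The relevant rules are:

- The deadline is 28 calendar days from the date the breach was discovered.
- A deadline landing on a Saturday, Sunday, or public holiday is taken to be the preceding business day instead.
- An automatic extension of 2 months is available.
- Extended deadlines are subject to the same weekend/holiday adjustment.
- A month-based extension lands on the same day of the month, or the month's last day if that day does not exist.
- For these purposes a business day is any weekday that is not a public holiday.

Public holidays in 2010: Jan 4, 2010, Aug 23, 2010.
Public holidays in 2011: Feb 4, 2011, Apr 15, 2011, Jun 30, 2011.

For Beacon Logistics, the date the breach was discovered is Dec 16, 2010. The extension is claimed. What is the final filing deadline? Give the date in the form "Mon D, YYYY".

Adding 28 calendar days to Dec 16, 2010 gives Jan 13, 2011.
Jan 13, 2011 is a Thursday and not a listed holiday, so it stands.
Applying the 2 months extension: 2 months after Jan 13, 2011 is Mar 13, 2011.
Mar 13, 2011 is a Sunday; the preceding business day is Mar 11, 2011 (Friday).
Deadline: Mar 11, 2011.

Mar 11, 2011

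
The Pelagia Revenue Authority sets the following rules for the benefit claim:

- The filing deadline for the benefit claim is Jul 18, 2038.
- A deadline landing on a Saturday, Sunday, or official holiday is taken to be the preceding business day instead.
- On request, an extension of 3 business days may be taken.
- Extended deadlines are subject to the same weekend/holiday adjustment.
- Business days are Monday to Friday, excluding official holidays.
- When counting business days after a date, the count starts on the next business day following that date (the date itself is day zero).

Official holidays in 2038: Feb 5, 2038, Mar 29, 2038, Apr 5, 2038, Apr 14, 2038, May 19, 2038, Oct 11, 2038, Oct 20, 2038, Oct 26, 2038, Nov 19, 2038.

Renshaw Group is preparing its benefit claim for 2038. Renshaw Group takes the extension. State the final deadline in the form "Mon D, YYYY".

Jul 21, 2038

Start from the fixed due date, Jul 18, 2038.
Because Jul 18, 2038 is a Sunday, the deadline becomes Jul 16, 2038 (Friday).
The 3-business-day extension runs from Jul 16, 2038 to Jul 21, 2038.
Since Jul 21, 2038 is a Wednesday and not a holiday, the date is unchanged.
So the filing is due Jul 21, 2038.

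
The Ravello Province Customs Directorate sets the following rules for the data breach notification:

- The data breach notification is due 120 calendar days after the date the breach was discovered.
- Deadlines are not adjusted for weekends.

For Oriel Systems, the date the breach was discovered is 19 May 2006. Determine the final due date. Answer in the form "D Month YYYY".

120 calendar days after 19 May 2006 is 16 September 2006.
No adjustment is made for weekends or holidays, so 16 September 2006 stands.
Deadline: 16 September 2006.

16 September 2006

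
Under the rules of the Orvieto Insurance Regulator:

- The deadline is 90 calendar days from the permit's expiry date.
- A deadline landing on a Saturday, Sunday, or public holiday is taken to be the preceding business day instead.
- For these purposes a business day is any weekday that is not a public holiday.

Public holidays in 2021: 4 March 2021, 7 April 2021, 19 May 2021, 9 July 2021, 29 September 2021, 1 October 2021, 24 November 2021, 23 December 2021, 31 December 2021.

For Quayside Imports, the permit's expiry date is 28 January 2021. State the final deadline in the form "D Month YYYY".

Adding 90 calendar days to 28 January 2021 gives 28 April 2021.
28 April 2021 falls on a Wednesday, which is a business day, so no adjustment is needed.
So the filing is due 28 April 2021.

28 April 2021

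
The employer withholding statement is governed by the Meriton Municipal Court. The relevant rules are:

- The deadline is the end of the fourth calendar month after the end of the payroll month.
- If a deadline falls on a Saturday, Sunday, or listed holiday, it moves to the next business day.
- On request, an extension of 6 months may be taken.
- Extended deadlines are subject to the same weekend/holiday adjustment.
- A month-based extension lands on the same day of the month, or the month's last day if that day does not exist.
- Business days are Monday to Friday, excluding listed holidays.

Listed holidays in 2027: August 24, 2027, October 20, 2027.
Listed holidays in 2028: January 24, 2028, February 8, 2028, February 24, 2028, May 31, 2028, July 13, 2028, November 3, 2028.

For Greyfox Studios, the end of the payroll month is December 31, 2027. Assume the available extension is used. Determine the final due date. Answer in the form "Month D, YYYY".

4 months after December 31, 2027 falls in April 2028; the last day of that month is April 30, 2028.
April 30, 2028 is a Sunday, so it moves to the next business day, May 1, 2028 (Monday).
Applying the 6 months extension: 6 months after May 1, 2028 is November 1, 2028.
November 1, 2028 falls on a Wednesday, which is a business day, so no adjustment is needed.
Final deadline: November 1, 2028.

November 1, 2028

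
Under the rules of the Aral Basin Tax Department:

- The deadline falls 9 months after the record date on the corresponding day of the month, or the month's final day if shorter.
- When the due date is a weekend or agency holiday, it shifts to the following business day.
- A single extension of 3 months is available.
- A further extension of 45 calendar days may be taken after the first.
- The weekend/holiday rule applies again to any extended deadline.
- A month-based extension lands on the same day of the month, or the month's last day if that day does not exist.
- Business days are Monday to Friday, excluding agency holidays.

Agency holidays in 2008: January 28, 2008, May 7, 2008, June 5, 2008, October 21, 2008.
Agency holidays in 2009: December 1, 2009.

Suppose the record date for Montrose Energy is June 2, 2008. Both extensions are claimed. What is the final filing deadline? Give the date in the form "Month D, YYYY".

9 months from June 2, 2008 is March 2, 2009.
March 2, 2009 falls on a Monday, which is a business day, so no adjustment is needed.
The 3 months extension carries March 2, 2009 to June 2, 2009.
June 2, 2009 is a Tuesday and not a listed holiday, so it stands.
Applying the 45-calendar-day extension: June 2, 2009 + 45 days = July 17, 2009.
July 17, 2009 is a Friday and not a listed holiday, so it stands.
So the filing is due July 17, 2009.

July 17, 2009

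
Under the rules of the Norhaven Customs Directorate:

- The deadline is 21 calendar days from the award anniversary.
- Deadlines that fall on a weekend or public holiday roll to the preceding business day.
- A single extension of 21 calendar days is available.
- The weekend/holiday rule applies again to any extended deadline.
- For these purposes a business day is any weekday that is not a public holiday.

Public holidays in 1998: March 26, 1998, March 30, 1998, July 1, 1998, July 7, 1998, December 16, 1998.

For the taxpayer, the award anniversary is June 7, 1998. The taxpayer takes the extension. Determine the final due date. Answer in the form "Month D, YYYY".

July 17, 1998

Adding 21 calendar days to June 7, 1998 gives June 28, 1998.
Because June 28, 1998 is a Sunday, the deadline becomes June 26, 1998 (Friday).
The 21-calendar-day extension moves the deadline from June 26, 1998 to July 17, 1998.
July 17, 1998 is a Friday and not a listed holiday, so it stands.
So the filing is due July 17, 1998.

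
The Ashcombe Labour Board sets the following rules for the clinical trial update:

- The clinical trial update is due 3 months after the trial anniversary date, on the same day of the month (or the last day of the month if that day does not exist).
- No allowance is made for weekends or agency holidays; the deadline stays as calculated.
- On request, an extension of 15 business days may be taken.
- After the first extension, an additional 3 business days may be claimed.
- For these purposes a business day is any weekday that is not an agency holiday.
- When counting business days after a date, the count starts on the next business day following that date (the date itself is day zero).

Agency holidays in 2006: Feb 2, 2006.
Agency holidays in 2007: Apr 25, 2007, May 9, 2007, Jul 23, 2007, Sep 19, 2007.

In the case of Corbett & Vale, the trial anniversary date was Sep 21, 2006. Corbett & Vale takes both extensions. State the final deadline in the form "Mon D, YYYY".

3 months from Sep 21, 2006 is Dec 21, 2006.
Dec 21, 2006 is a Thursday; no weekend or holiday adjustment applies.
Applying the 15-business-day extension: 15 business days after Dec 21, 2006 is Jan 11, 2007.
Jan 11, 2007 falls on a Thursday. The rules make no weekend/holiday allowance, so it remains Jan 11, 2007.
Counting 3 further business days from Jan 11, 2007 reaches Jan 16, 2007.
Jan 16, 2007 is a Tuesday; no weekend or holiday adjustment applies.
Deadline: Jan 16, 2007.

Jan 16, 2007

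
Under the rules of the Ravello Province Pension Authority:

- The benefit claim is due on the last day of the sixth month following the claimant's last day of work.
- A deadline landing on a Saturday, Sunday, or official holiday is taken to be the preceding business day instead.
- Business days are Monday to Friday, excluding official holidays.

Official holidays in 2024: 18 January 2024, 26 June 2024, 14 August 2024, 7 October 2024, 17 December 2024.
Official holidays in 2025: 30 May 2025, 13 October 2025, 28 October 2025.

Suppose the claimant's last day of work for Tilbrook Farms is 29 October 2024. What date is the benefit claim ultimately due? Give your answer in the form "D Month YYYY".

6 months after 29 October 2024 falls in April 2025; the last day of that month is 30 April 2025.
30 April 2025 falls on a Wednesday, which is a business day, so no adjustment is needed.
Deadline: 30 April 2025.

30 April 2025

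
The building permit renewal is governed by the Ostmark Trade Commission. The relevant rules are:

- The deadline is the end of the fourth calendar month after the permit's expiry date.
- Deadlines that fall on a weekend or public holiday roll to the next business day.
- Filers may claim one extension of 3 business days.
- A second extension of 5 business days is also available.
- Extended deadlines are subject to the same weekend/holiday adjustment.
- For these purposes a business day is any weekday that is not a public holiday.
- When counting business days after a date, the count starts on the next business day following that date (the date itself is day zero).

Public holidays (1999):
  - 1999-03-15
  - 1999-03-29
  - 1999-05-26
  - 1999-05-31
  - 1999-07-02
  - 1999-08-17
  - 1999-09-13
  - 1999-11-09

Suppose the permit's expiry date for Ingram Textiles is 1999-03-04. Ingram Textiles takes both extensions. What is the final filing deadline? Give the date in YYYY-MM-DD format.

1999-08-12

4 months after 1999-03-04 falls in July 1999; the last day of that month is 1999-07-31.
Because 1999-07-31 is a Saturday, the deadline becomes 1999-08-02 (Monday).
Counting 3 further business days from 1999-08-02 reaches 1999-08-05.
1999-08-05 falls on a Thursday, which is a business day, so no adjustment is needed.
The 5-business-day extension runs from 1999-08-05 to 1999-08-12.
1999-08-12 falls on a Thursday, which is a business day, so no adjustment is needed.
Final deadline: 1999-08-12.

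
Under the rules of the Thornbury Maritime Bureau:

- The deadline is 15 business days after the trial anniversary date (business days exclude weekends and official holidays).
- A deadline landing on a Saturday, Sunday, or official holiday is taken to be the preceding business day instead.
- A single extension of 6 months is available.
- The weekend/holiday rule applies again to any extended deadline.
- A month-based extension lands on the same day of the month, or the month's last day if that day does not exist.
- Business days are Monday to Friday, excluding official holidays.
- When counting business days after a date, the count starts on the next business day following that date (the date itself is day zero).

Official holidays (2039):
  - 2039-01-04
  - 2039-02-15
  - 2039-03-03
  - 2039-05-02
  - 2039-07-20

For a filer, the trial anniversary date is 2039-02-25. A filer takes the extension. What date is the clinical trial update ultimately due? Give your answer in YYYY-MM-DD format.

15 business days after 2039-02-25, excluding weekends and holidays, is 2039-03-21.
2039-03-21 is a Monday and not a listed holiday, so it stands.
The 6 months extension carries 2039-03-21 to 2039-09-21.
2039-09-21 (Wednesday) is already a business day.
The final due date is 2039-09-21.

2039-09-21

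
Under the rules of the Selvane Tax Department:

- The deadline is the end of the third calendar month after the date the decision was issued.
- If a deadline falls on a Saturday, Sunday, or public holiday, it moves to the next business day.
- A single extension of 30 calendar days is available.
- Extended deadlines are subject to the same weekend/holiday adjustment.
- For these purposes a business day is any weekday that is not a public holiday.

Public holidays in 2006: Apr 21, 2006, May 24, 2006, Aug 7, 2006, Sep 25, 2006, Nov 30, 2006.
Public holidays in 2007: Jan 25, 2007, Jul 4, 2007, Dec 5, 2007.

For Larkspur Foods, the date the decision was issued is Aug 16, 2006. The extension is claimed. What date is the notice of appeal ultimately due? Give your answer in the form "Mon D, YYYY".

The third month after Aug 16, 2006 is November 2006, whose last day is Nov 30, 2006.
Nov 30, 2006 falls on a listed holiday. Rolling to the next business day gives Dec 1, 2006, a Friday.
Applying the 30-calendar-day extension: Dec 1, 2006 + 30 days = Dec 31, 2006.
Dec 31, 2006 falls on a Sunday. Rolling to the next business day gives Jan 1, 2007, a Monday.
Deadline: Jan 1, 2007.

Jan 1, 2007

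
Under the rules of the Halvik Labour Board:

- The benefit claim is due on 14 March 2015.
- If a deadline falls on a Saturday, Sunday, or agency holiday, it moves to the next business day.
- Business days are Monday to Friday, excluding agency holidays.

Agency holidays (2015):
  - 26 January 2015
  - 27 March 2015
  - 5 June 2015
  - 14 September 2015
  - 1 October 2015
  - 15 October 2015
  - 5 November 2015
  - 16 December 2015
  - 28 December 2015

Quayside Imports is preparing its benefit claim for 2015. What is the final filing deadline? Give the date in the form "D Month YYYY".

The stated deadline is 14 March 2015.
14 March 2015 is a Saturday, so it moves to the next business day, 16 March 2015 (Monday).
The final due date is 16 March 2015.

16 March 2015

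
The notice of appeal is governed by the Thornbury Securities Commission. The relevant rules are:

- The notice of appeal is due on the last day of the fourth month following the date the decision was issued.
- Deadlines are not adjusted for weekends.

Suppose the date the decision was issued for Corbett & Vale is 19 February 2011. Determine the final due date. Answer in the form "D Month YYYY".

30 June 2011

4 months after 19 February 2011 falls in June 2011; the last day of that month is 30 June 2011.
No adjustment is made for weekends or holidays, so 30 June 2011 stands.
Deadline: 30 June 2011.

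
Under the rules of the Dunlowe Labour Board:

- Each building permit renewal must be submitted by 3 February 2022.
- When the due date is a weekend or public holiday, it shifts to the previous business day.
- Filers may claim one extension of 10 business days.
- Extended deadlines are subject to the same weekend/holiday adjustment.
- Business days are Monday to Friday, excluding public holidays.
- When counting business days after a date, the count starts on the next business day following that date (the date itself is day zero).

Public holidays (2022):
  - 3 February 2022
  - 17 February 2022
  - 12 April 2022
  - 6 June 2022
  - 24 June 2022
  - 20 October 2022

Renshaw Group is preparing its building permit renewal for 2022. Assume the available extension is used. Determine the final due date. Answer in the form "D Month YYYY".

Start from the fixed due date, 3 February 2022.
3 February 2022 falls on a listed holiday. Rolling to the preceding business day gives 2 February 2022, a Wednesday.
Applying the 10-business-day extension: 10 business days after 2 February 2022 is 18 February 2022.
18 February 2022 (Friday) is already a business day.
Deadline: 18 February 2022.

18 February 2022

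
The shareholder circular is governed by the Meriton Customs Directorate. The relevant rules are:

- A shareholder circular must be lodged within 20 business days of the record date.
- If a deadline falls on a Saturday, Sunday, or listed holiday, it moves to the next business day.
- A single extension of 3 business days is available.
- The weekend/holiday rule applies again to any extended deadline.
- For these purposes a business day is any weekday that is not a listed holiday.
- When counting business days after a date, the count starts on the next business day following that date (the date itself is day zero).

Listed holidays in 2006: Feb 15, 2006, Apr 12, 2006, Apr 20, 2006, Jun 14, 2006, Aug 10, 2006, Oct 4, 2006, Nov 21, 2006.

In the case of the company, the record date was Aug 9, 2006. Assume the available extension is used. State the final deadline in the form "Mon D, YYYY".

20 business days after Aug 9, 2006, excluding weekends and holidays, is Sep 7, 2006.
Sep 7, 2006 (Thursday) is already a business day.
Applying the 3-business-day extension: 3 business days after Sep 7, 2006 is Sep 12, 2006.
Sep 12, 2006 is a Tuesday and not a listed holiday, so it stands.
Deadline: Sep 12, 2006.

Sep 12, 2006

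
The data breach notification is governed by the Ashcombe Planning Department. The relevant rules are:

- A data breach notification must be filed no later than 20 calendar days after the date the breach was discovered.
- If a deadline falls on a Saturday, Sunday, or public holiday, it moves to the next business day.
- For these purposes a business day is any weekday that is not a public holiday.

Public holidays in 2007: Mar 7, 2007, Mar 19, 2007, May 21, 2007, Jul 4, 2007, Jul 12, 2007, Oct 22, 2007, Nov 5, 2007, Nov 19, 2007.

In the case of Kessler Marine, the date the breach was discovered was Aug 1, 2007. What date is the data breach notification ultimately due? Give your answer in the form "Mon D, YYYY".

Aug 21, 2007

From Aug 1, 2007, 20 calendar days later is Aug 21, 2007.
Aug 21, 2007 (Tuesday) is already a business day.
So the filing is due Aug 21, 2007.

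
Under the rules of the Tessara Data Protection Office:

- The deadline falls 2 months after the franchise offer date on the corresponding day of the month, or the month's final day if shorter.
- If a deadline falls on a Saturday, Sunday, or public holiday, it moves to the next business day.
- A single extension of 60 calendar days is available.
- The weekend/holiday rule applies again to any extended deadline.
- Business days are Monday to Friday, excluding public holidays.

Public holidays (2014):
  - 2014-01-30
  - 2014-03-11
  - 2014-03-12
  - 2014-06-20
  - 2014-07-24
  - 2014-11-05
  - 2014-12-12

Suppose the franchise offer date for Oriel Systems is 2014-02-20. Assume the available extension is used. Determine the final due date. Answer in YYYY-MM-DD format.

2014-06-23

2 months after 2014-02-20, on the same day of the month, is 2014-04-20.
2014-04-20 falls on a Sunday. Rolling to the next business day gives 2014-04-21, a Monday.
Applying the 60-calendar-day extension: 2014-04-21 + 60 days = 2014-06-20.
2014-06-20 is a listed holiday; the next business day is 2014-06-23 (Monday).
Final deadline: 2014-06-23.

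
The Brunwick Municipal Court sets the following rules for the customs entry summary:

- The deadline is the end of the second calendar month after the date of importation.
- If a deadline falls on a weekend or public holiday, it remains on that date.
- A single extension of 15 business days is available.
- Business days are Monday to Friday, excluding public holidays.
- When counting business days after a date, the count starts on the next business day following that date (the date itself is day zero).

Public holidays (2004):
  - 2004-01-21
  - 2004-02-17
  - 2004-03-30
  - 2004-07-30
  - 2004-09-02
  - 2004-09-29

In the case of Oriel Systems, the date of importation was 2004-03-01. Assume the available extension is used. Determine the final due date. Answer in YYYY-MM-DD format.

The second month after 2004-03-01 is May 2004, whose last day is 2004-05-31.
2004-05-31 is a Monday; no weekend or holiday adjustment applies.
Counting 15 further business days from 2004-05-31 reaches 2004-06-21.
2004-06-21 is a Monday; no weekend or holiday adjustment applies.
So the filing is due 2004-06-21.

2004-06-21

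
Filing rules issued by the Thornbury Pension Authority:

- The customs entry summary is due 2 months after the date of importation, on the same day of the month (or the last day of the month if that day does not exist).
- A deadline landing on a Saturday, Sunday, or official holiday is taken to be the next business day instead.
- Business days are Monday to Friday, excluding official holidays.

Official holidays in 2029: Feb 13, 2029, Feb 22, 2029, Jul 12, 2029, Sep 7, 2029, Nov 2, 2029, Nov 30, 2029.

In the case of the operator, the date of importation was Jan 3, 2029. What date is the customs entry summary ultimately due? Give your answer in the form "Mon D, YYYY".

2 months after Jan 3, 2029, on the same day of the month, is Mar 3, 2029.
Mar 3, 2029 falls on a Saturday. Rolling to the next business day gives Mar 5, 2029, a Monday.
So the filing is due Mar 5, 2029.

Mar 5, 2029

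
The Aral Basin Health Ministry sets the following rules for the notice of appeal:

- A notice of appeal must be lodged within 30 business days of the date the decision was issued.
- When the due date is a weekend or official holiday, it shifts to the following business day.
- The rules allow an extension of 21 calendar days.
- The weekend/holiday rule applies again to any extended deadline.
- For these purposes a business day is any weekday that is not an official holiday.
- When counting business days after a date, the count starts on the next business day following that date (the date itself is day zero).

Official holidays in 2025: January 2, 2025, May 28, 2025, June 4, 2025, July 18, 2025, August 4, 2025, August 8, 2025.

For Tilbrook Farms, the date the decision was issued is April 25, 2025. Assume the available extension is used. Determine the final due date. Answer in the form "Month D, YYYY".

July 1, 2025

Counting 30 business days after April 25, 2025 (skipping weekends and listed holidays) reaches June 10, 2025.
June 10, 2025 is a Tuesday and not a listed holiday, so it stands.
The 21-calendar-day extension moves the deadline from June 10, 2025 to July 1, 2025.
July 1, 2025 (Tuesday) is already a business day.
The final due date is July 1, 2025.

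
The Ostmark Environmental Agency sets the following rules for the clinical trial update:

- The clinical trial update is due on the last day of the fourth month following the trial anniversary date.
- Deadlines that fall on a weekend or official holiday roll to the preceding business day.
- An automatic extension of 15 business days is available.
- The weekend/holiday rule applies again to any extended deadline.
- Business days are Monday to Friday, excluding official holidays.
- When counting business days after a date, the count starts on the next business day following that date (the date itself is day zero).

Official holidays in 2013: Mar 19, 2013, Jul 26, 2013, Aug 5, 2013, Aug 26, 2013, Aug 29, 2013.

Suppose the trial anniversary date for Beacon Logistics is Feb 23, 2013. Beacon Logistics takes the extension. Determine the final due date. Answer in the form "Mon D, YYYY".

Jul 19, 2013

4 months after Feb 23, 2013 is June 2013; that month ends on Jun 30, 2013.
Jun 30, 2013 is a Sunday, so it moves to the preceding business day, Jun 28, 2013 (Friday).
The 15-business-day extension runs from Jun 28, 2013 to Jul 19, 2013.
Jul 19, 2013 (Friday) is already a business day.
Final deadline: Jul 19, 2013.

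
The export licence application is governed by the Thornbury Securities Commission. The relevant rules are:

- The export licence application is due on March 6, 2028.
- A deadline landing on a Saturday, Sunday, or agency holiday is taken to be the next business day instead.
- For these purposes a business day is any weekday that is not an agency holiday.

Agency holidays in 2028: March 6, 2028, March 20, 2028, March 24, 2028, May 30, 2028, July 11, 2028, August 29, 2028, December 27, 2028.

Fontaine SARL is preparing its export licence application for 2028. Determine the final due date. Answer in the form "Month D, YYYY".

The statutory due date is March 6, 2028.
March 6, 2028 falls on a listed holiday. Rolling to the next business day gives March 7, 2028, a Tuesday.
The final due date is March 7, 2028.

March 7, 2028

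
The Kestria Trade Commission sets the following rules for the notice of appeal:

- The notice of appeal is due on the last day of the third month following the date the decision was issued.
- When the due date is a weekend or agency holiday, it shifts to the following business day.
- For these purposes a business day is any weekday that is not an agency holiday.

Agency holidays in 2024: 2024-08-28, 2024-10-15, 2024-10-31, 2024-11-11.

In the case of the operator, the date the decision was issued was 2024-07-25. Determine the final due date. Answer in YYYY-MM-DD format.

2024-11-01

3 months after 2024-07-25 is October 2024; that month ends on 2024-10-31.
2024-10-31 is a listed holiday, so it moves to the next business day, 2024-11-01 (Friday).
Final deadline: 2024-11-01.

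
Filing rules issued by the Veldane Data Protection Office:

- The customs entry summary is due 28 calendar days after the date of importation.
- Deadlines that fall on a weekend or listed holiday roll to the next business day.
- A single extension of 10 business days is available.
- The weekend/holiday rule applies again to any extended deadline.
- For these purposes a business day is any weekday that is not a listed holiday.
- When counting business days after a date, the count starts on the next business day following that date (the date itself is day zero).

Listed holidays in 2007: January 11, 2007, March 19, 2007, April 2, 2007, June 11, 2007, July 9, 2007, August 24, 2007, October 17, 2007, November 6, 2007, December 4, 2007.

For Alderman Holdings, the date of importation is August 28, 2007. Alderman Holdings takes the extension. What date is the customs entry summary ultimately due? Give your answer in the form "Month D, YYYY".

October 9, 2007

From August 28, 2007, 28 calendar days later is September 25, 2007.
September 25, 2007 falls on a Tuesday, which is a business day, so no adjustment is needed.
Applying the 10-business-day extension: 10 business days after September 25, 2007 is October 9, 2007.
Since October 9, 2007 is a Tuesday and not a holiday, the date is unchanged.
Final deadline: October 9, 2007.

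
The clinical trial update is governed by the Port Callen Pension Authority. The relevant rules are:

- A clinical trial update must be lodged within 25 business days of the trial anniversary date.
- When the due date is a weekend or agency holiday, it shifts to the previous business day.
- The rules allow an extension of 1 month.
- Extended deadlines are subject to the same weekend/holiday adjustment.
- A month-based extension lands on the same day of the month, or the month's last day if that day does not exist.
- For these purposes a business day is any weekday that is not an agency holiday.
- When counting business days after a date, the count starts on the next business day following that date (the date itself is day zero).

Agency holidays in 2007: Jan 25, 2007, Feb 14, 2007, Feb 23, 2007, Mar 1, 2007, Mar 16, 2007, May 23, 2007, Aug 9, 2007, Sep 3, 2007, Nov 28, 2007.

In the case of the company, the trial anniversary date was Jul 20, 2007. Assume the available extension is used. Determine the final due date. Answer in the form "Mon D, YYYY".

Sep 27, 2007

25 business days after Jul 20, 2007, excluding weekends and holidays, is Aug 27, 2007.
Since Aug 27, 2007 is a Monday and not a holiday, the date is unchanged.
The 1 month extension carries Aug 27, 2007 to Sep 27, 2007.
Since Sep 27, 2007 is a Thursday and not a holiday, the date is unchanged.
Deadline: Sep 27, 2007.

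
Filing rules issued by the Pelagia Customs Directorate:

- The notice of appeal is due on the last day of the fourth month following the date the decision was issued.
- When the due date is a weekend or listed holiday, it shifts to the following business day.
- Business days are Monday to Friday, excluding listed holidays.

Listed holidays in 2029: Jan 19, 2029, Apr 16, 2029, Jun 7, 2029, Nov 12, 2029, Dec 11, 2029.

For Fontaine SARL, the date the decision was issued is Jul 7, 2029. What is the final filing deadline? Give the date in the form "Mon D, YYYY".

The fourth month after Jul 7, 2029 is November 2029, whose last day is Nov 30, 2029.
Since Nov 30, 2029 is a Friday and not a holiday, the date is unchanged.
Final deadline: Nov 30, 2029.

Nov 30, 2029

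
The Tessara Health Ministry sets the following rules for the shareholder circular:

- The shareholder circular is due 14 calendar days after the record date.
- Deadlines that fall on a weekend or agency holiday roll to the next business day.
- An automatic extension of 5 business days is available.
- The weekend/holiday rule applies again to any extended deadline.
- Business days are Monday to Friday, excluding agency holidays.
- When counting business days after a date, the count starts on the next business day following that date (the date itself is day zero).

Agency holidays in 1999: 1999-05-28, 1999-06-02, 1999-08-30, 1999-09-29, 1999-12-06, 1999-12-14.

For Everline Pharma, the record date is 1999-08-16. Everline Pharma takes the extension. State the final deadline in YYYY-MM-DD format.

Adding 14 calendar days to 1999-08-16 gives 1999-08-30.
1999-08-30 is a listed holiday, so it moves to the next business day, 1999-08-31 (Tuesday).
The 5-business-day extension runs from 1999-08-31 to 1999-09-07.
1999-09-07 (Tuesday) is already a business day.
Deadline: 1999-09-07.

1999-09-07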